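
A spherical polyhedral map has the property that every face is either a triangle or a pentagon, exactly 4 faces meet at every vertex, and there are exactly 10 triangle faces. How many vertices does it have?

10

Let x be the number of pentagons; then F = 10 + x.
Edge–face incidences: 2E = 3·10 + 5·x = 30 + 5x.
Every vertex has degree 4, so 4V = 2E.
Euler: V − E + F = 2 ⇒ (2E)/4 − E + (10 + x) = 2.
Multiply by 8: 2·(2E) − 4·(2E) + 8·(10 + x) = 16, i.e. 80 + 8x − 2·(30 + 5x) = 16.
Collecting terms: −2x + 20 = 16, so −2x = −4, so x = 2.
Then 2E = 30 + 5·2 = 40, so E = 20, V = 2E/4 = 10, F = 10 + 2 = 12.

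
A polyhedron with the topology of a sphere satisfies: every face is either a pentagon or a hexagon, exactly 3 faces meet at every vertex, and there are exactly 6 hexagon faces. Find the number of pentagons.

Let x be the number of pentagons; then F = 6 + x.
Edge–face incidences: 2E = 6·6 + 5·x = 36 + 5x.
Every vertex has degree 3, so 3V = 2E.
Euler: V − E + F = 2 ⇒ (2E)/3 − E + (6 + x) = 2.
Multiply by 6: 2·(2E) − 3·(2E) + 6·(6 + x) = 12, i.e. 36 + 6x − (36 + 5x) = 12.
Collecting terms: x = 12.
Then 2E = 36 + 5·12 = 96, so E = 48, V = 2E/3 = 32, F = 6 + 12 = 18.

12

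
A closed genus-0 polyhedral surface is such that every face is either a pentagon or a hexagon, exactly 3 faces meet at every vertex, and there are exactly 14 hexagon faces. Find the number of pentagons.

Let x be the number of pentagons; then F = 14 + x.
Edge–face incidences: 2E = 6·14 + 5·x = 84 + 5x.
Every vertex has degree 3, so 3V = 2E.
Euler: V − E + F = 2 ⇒ (2E)/3 − E + (14 + x) = 2.
Multiply by 6: 2·(2E) − 3·(2E) + 6·(14 + x) = 12, i.e. 84 + 6x − (84 + 5x) = 12.
Collecting terms: x = 12.
Then 2E = 84 + 5·12 = 144, so E = 72, V = 2E/3 = 48, F = 14 + 12 = 26.

12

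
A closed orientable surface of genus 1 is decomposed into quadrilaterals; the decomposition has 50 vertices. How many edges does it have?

100

χ = 2 − 2·1 = 0, and every face is a square so 4F = 2E.
V − E + F = 0 with E = 4F/2 gives 50 − (4/2 − 1)·F = 0, so F = 50 and E = 100.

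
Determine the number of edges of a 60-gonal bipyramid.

180

A bipyramid over an n-gon has 2n triangular faces and n + 2 vertices: V = 60 + 2 = 62, E = 3·60 = 180, F = 2·60 = 120.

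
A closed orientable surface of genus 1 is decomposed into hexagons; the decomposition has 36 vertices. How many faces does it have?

χ = 2 − 2·1 = 0, and every face is a hexagon so 6F = 2E.
V − E + F = 0 with E = 6F/2 gives 36 − (6/2 − 1)·F = 0, so F = 18 and E = 54.

18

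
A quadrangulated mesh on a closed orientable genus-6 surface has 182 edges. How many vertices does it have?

χ = 2 − 2·6 = -10, and every face is a square so 4F = 2E.
F = 2E/4 = 91. Then V = -10 + E − F = -10 + 182 − 91 = 81.

81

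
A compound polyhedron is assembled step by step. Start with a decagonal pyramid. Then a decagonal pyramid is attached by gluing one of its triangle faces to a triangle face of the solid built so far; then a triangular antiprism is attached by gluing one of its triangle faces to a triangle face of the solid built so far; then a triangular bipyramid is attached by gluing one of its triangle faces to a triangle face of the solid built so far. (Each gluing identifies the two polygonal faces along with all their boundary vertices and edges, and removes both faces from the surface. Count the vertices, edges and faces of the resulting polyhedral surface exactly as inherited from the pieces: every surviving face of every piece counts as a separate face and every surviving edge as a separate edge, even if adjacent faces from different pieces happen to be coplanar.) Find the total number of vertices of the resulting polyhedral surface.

24

A decagonal pyramid: V=11, E=20, F=11.
Attach a decagonal pyramid (V=11, E=20, F=11) along a 3-gon: merge 3 vertices and 3 edges, delete both glued faces → V=19, E=37, F=20.
Attach a triangular antiprism (V=6, E=12, F=8) along a 3-gon: merge 3 vertices and 3 edges, delete both glued faces → V=22, E=46, F=26.
Attach a triangular bipyramid (V=5, E=9, F=6) along a 3-gon: merge 3 vertices and 3 edges, delete both glued faces → V=24, E=52, F=30.
Check: V − E + F = 24 − 52 + 30 = 2.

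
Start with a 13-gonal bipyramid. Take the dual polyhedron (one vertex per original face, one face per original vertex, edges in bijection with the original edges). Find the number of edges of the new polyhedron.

39

The base solid has V = 15, E = 39, F = 26.
The dual swaps V and F and preserves E: V′ = F = 26, E′ = E = 39, F′ = V = 15.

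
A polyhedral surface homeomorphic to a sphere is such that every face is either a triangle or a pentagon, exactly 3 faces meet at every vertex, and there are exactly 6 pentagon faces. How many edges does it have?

18

Let x be the number of triangles; then F = 6 + x.
Edge–face incidences: 2E = 5·6 + 3·x = 30 + 3x.
Every vertex has degree 3, so 3V = 2E.
Euler: V − E + F = 2 ⇒ (2E)/3 − E + (6 + x) = 2.
Multiply by 6: 2·(2E) − 3·(2E) + 6·(6 + x) = 12, i.e. 36 + 6x − (30 + 3x) = 12.
Collecting terms: 3x + 6 = 12, so 3x = 6, so x = 2.
Then 2E = 30 + 3·2 = 36, so E = 18, V = 2E/3 = 12, F = 6 + 2 = 8.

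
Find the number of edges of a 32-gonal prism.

A prism on an n-gon has two n-gon bases and n rectangular sides: V = 2·32 = 64, E = 3·32 = 96, F = 32 + 2 = 34.

96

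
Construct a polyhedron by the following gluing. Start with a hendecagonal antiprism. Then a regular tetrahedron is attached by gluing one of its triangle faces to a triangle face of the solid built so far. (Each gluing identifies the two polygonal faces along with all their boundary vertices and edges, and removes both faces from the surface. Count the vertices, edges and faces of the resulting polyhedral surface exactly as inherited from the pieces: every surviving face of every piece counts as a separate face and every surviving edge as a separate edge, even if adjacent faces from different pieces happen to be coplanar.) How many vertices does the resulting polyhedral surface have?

A hendecagonal antiprism: V=22, E=44, F=24.
Attach a regular tetrahedron (V=4, E=6, F=4) along a 3-gon: merge 3 vertices and 3 edges, delete both glued faces → V=23, E=47, F=26.
Check: V − E + F = 23 − 47 + 26 = 2.

23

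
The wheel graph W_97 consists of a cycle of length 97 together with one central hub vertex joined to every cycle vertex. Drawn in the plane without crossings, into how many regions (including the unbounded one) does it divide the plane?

98

W_97 has V = 97 + 1 = 98 vertices and E = 2·97 = 194 edges.
By Euler's formula F = 2 − V + E = 2 − 98 + 194 = 98.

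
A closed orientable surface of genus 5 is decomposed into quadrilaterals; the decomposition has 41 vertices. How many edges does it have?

98

χ = 2 − 2·5 = -8, and every face is a square so 4F = 2E.
V − E + F = -8 with E = 4F/2 gives 41 − (4/2 − 1)·F = -8, so F = 49 and E = 98.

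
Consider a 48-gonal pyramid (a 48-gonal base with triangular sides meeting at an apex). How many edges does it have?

A pyramid on an n-gon base has one n-gon and n triangles: V = 48 + 1 = 49, E = 2·48 = 96, F = 48 + 1 = 49.
Check: V − E + F = 49 − 96 + 49 = 2.

96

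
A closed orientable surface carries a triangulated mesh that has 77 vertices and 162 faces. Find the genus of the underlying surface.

3

Every face is a triangle, so 2E = 3·162 = 486, giving E = 243.
χ = V − E + F = 77 − 243 + 162 = -4.
For a closed orientable surface χ = 2 − 2g, so g = (2 − (-4))/2 = 3.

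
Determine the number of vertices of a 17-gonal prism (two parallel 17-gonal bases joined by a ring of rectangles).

34

A prism on an n-gon has two n-gon bases and n rectangular sides: V = 2·17 = 34, E = 3·17 = 51, F = 17 + 2 = 19.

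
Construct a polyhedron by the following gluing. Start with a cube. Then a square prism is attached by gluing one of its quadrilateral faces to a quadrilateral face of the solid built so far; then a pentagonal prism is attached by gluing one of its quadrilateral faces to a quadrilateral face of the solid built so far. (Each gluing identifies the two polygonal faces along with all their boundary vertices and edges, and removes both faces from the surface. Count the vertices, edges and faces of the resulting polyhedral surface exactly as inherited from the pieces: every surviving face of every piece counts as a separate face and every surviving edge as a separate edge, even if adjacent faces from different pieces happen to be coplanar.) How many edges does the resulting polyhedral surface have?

31

A cube: V=8, E=12, F=6.
Attach a square prism (V=8, E=12, F=6) along a 4-gon: merge 4 vertices and 4 edges, delete both glued faces → V=12, E=20, F=10.
Attach a pentagonal prism (V=10, E=15, F=7) along a 4-gon: merge 4 vertices and 4 edges, delete both glued faces → V=18, E=31, F=15.
Check: V − E + F = 18 − 31 + 15 = 2.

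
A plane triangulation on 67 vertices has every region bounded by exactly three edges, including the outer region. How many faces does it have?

130

In a plane triangulation 3F = 2E and V − E + F = 2, so F = 2V − 4 = 2·67 − 4 = 130.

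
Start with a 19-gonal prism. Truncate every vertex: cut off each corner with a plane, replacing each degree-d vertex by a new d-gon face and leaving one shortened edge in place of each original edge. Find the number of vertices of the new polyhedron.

The base solid has V = 38, E = 57, F = 21.
Truncation replaces each original edge-end by a new vertex, so V′ = 2E = 114.
Each original edge survives, and each old vertex of degree d contributes d new edges; summing degrees gives Σd = 2E, so E′ = E + 2E = 3E = 171.
Each original face survives and each original vertex becomes one new face: F′ = F + V = 59.

114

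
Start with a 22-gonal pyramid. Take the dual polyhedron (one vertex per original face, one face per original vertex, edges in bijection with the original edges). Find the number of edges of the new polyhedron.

The base solid has V = 23, E = 44, F = 23.
The dual swaps V and F and preserves E: V′ = F = 23, E′ = E = 44, F′ = V = 23.

44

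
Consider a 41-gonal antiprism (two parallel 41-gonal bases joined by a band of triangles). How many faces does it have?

An antiprism on an n-gon has two n-gon caps and 2n triangles: V = 2·41 = 82, E = 4·41 = 164, F = 2·41 + 2 = 84.
Check: V − E + F = 82 − 164 + 84 = 2.

84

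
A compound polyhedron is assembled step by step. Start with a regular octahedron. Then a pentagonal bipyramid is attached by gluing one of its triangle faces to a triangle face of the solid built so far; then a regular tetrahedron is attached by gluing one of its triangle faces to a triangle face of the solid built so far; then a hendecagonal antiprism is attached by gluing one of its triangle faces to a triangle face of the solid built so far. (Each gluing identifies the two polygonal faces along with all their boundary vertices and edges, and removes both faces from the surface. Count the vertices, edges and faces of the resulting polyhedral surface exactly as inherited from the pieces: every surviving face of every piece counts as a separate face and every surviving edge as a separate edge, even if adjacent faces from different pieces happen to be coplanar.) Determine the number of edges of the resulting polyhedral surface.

68

A regular octahedron: V=6, E=12, F=8.
Attach a pentagonal bipyramid (V=7, E=15, F=10) along a 3-gon: merge 3 vertices and 3 edges, delete both glued faces → V=10, E=24, F=16.
Attach a regular tetrahedron (V=4, E=6, F=4) along a 3-gon: merge 3 vertices and 3 edges, delete both glued faces → V=11, E=27, F=18.
Attach a hendecagonal antiprism (V=22, E=44, F=24) along a 3-gon: merge 3 vertices and 3 edges, delete both glued faces → V=30, E=68, F=40.
Check: V − E + F = 30 − 68 + 40 = 2.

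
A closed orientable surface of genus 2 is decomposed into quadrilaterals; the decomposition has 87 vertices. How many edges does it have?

χ = 2 − 2·2 = -2, and every face is a square so 4F = 2E.
V − E + F = -2 with E = 4F/2 gives 87 − (4/2 − 1)·F = -2, so F = 89 and E = 178.

178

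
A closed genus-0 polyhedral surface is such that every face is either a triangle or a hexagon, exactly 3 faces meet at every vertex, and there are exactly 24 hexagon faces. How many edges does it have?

Let x be the number of triangles; then F = 24 + x.
Edge–face incidences: 2E = 6·24 + 3·x = 144 + 3x.
Every vertex has degree 3, so 3V = 2E.
Euler: V − E + F = 2 ⇒ (2E)/3 − E + (24 + x) = 2.
Multiply by 6: 2·(2E) − 3·(2E) + 6·(24 + x) = 12, i.e. 144 + 6x − (144 + 3x) = 12.
Collecting terms: 3x = 12, so x = 4.
Then 2E = 144 + 3·4 = 156, so E = 78, V = 2E/3 = 52, F = 24 + 4 = 28.

78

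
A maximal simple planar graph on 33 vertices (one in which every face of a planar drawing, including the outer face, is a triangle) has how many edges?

In a plane triangulation 3F = 2E and V − E + F = 2, so E = 3V − 6 = 3·33 − 6 = 93.

93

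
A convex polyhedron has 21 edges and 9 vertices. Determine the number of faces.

Here V − E + F = 2.
F = 2 − V + E = 2 − 9 + 21 = 14.

14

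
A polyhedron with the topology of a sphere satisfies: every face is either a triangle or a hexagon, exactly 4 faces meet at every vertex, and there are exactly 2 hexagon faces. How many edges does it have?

Let x be the number of triangles; then F = 2 + x.
Edge–face incidences: 2E = 6·2 + 3·x = 12 + 3x.
Every vertex has degree 4, so 4V = 2E.
Euler: V − E + F = 2 ⇒ (2E)/4 − E + (2 + x) = 2.
Multiply by 8: 2·(2E) − 4·(2E) + 8·(2 + x) = 16, i.e. 16 + 8x − 2·(12 + 3x) = 16.
Collecting terms: 2x − 8 = 16, so 2x = 24, so x = 12.
Then 2E = 12 + 3·12 = 48, so E = 24, V = 2E/4 = 12, F = 2 + 12 = 14.

24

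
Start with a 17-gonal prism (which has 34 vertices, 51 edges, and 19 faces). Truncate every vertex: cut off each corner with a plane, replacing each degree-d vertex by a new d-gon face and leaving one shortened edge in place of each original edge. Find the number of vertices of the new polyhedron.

102

Truncation replaces each original edge-end by a new vertex, so V′ = 2E = 102.
Each original edge survives, and each old vertex of degree d contributes d new edges; summing degrees gives Σd = 2E, so E′ = E + 2E = 3E = 153.
Each original face survives and each original vertex becomes one new face: F′ = F + V = 53.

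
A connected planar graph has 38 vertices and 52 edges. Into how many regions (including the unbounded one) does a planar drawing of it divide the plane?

Euler's formula for a connected plane graph: V − E + F = 2, so F = 2 − 38 + 52 = 16.

16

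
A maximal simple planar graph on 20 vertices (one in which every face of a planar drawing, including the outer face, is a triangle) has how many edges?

54

In a plane triangulation 3F = 2E and V − E + F = 2, so E = 3V − 6 = 3·20 − 6 = 54.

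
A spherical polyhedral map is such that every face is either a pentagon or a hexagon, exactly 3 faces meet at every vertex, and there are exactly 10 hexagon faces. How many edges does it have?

Let x be the number of pentagons; then F = 10 + x.
Edge–face incidences: 2E = 6·10 + 5·x = 60 + 5x.
Every vertex has degree 3, so 3V = 2E.
Euler: V − E + F = 2 ⇒ (2E)/3 − E + (10 + x) = 2.
Multiply by 6: 2·(2E) − 3·(2E) + 6·(10 + x) = 12, i.e. 60 + 6x − (60 + 5x) = 12.
Collecting terms: x = 12.
Then 2E = 60 + 5·12 = 120, so E = 60, V = 2E/3 = 40, F = 10 + 12 = 22.

60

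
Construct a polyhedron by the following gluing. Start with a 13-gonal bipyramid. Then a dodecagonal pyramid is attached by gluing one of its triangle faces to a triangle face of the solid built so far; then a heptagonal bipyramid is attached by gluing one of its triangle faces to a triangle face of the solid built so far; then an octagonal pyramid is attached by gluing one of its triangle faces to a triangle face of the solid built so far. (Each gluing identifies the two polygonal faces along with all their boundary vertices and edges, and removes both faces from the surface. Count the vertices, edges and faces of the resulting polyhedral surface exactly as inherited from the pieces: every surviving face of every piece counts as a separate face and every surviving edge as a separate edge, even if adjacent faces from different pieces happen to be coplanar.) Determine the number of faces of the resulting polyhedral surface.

A 13-gonal bipyramid: V=15, E=39, F=26.
Attach a dodecagonal pyramid (V=13, E=24, F=13) along a 3-gon: merge 3 vertices and 3 edges, delete both glued faces → V=25, E=60, F=37.
Attach a heptagonal bipyramid (V=9, E=21, F=14) along a 3-gon: merge 3 vertices and 3 edges, delete both glued faces → V=31, E=78, F=49.
Attach an octagonal pyramid (V=9, E=16, F=9) along a 3-gon: merge 3 vertices and 3 edges, delete both glued faces → V=37, E=91, F=56.
Check: V − E + F = 37 − 91 + 56 = 2.

56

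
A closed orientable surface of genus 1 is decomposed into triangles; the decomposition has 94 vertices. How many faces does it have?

188

χ = 2 − 2·1 = 0, and every face is a triangle so 3F = 2E.
V − E + F = 0 with E = 3F/2 gives 94 − (3/2 − 1)·F = 0, so F = 188 and E = 282.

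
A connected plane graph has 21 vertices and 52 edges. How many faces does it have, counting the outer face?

33

Euler's formula for a connected plane graph: V − E + F = 2, so F = 2 − 21 + 52 = 33.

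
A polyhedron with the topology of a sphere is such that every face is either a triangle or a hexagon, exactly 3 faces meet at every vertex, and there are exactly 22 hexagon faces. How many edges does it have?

Let x be the number of triangles; then F = 22 + x.
Edge–face incidences: 2E = 6·22 + 3·x = 132 + 3x.
Every vertex has degree 3, so 3V = 2E.
Euler: V − E + F = 2 ⇒ (2E)/3 − E + (22 + x) = 2.
Multiply by 6: 2·(2E) − 3·(2E) + 6·(22 + x) = 12, i.e. 132 + 6x − (132 + 3x) = 12.
Collecting terms: 3x = 12, so x = 4.
Then 2E = 132 + 3·4 = 144, so E = 72, V = 2E/3 = 48, F = 22 + 4 = 26.

72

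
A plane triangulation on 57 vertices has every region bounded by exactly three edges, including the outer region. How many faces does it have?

In a plane triangulation 3F = 2E and V − E + F = 2, so F = 2V − 4 = 2·57 − 4 = 110.

110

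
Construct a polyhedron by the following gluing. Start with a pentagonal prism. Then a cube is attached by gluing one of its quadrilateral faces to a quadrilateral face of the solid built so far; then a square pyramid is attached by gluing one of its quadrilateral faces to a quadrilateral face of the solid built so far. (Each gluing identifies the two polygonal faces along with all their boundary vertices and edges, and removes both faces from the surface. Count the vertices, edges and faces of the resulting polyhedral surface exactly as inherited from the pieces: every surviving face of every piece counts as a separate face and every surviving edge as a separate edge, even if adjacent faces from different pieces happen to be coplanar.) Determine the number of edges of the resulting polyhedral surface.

27

A pentagonal prism: V=10, E=15, F=7.
Attach a cube (V=8, E=12, F=6) along a 4-gon: merge 4 vertices and 4 edges, delete both glued faces → V=14, E=23, F=11.
Attach a square pyramid (V=5, E=8, F=5) along a 4-gon: merge 4 vertices and 4 edges, delete both glued faces → V=15, E=27, F=14.
Check: V − E + F = 15 − 27 + 14 = 2.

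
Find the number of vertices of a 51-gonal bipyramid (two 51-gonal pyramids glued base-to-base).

A bipyramid over an n-gon has 2n triangular faces and n + 2 vertices: V = 51 + 2 = 53, E = 3·51 = 153, F = 2·51 = 102.

53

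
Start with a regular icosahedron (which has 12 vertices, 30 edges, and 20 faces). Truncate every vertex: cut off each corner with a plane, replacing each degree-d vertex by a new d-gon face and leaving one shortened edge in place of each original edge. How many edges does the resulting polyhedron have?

Truncation replaces each original edge-end by a new vertex, so V′ = 2E = 60.
Each original edge survives, and each old vertex of degree d contributes d new edges; summing degrees gives Σd = 2E, so E′ = E + 2E = 3E = 90.
Each original face survives and each original vertex becomes one new face: F′ = F + V = 32.

90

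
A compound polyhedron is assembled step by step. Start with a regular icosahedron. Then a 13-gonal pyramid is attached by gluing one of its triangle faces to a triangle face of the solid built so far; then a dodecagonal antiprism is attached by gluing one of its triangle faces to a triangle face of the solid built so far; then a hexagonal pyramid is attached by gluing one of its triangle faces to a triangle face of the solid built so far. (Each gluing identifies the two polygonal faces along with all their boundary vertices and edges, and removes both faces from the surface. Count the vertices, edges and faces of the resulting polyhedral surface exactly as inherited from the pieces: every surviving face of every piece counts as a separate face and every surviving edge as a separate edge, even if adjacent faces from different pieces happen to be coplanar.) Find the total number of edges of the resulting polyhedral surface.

107

A regular icosahedron: V=12, E=30, F=20.
Attach a 13-gonal pyramid (V=14, E=26, F=14) along a 3-gon: merge 3 vertices and 3 edges, delete both glued faces → V=23, E=53, F=32.
Attach a dodecagonal antiprism (V=24, E=48, F=26) along a 3-gon: merge 3 vertices and 3 edges, delete both glued faces → V=44, E=98, F=56.
Attach a hexagonal pyramid (V=7, E=12, F=7) along a 3-gon: merge 3 vertices and 3 edges, delete both glued faces → V=48, E=107, F=61.
Check: V − E + F = 48 − 107 + 61 = 2.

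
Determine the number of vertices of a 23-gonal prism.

46

A prism on an n-gon has two n-gon bases and n rectangular sides: V = 2·23 = 46, E = 3·23 = 69, F = 23 + 2 = 25.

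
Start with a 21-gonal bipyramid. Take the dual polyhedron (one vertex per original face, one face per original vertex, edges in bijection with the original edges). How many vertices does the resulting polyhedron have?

The base solid has V = 23, E = 63, F = 42.
The dual swaps V and F and preserves E: V′ = F = 42, E′ = E = 63, F′ = V = 23.

42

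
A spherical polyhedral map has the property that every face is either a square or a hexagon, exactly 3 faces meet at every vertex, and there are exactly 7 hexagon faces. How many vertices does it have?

Let x be the number of squares; then F = 7 + x.
Edge–face incidences: 2E = 6·7 + 4·x = 42 + 4x.
Every vertex has degree 3, so 3V = 2E.
Euler: V − E + F = 2 ⇒ (2E)/3 − E + (7 + x) = 2.
Multiply by 6: 2·(2E) − 3·(2E) + 6·(7 + x) = 12, i.e. 42 + 6x − (42 + 4x) = 12.
Collecting terms: 2x = 12, so x = 6.
Then 2E = 42 + 4·6 = 66, so E = 33, V = 2E/3 = 22, F = 7 + 6 = 13.

22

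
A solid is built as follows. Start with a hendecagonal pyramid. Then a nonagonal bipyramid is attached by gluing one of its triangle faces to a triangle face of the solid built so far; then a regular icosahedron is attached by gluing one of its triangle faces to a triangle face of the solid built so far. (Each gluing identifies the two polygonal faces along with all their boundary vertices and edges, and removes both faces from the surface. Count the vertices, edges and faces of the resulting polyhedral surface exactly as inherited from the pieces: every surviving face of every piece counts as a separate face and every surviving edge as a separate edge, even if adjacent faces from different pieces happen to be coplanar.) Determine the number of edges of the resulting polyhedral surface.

A hendecagonal pyramid: V=12, E=22, F=12.
Attach a nonagonal bipyramid (V=11, E=27, F=18) along a 3-gon: merge 3 vertices and 3 edges, delete both glued faces → V=20, E=46, F=28.
Attach a regular icosahedron (V=12, E=30, F=20) along a 3-gon: merge 3 vertices and 3 edges, delete both glued faces → V=29, E=73, F=46.
Check: V − E + F = 29 − 73 + 46 = 2.

73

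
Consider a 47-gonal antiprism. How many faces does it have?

96

An antiprism on an n-gon has two n-gon caps and 2n triangles: V = 2·47 = 94, E = 4·47 = 188, F = 2·47 + 2 = 96.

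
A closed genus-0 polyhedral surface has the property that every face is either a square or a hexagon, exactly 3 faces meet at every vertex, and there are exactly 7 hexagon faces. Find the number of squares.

Let x be the number of squares; then F = 7 + x.
Edge–face incidences: 2E = 6·7 + 4·x = 42 + 4x.
Every vertex has degree 3, so 3V = 2E.
Euler: V − E + F = 2 ⇒ (2E)/3 − E + (7 + x) = 2.
Multiply by 6: 2·(2E) − 3·(2E) + 6·(7 + x) = 12, i.e. 42 + 6x − (42 + 4x) = 12.
Collecting terms: 2x = 12, so x = 6.
Then 2E = 42 + 4·6 = 66, so E = 33, V = 2E/3 = 22, F = 7 + 6 = 13.

6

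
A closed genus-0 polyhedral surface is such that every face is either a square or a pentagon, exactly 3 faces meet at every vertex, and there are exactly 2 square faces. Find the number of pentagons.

8

Let x be the number of pentagons; then F = 2 + x.
Edge–face incidences: 2E = 4·2 + 5·x = 8 + 5x.
Every vertex has degree 3, so 3V = 2E.
Euler: V − E + F = 2 ⇒ (2E)/3 − E + (2 + x) = 2.
Multiply by 6: 2·(2E) − 3·(2E) + 6·(2 + x) = 12, i.e. 12 + 6x − (8 + 5x) = 12.
Collecting terms: x + 4 = 12, so x = 8.
Then 2E = 8 + 5·8 = 48, so E = 24, V = 2E/3 = 16, F = 2 + 8 = 10.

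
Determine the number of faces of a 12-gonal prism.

A prism on an n-gon has two n-gon bases and n rectangular sides: V = 2·12 = 24, E = 3·12 = 36, F = 12 + 2 = 14.
Check: V − E + F = 24 − 36 + 14 = 2.

14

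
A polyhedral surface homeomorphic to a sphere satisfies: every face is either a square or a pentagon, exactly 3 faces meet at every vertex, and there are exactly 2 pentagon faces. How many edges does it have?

Let x be the number of squares; then F = 2 + x.
Edge–face incidences: 2E = 5·2 + 4·x = 10 + 4x.
Every vertex has degree 3, so 3V = 2E.
Euler: V − E + F = 2 ⇒ (2E)/3 − E + (2 + x) = 2.
Multiply by 6: 2·(2E) − 3·(2E) + 6·(2 + x) = 12, i.e. 12 + 6x − (10 + 4x) = 12.
Collecting terms: 2x + 2 = 12, so 2x = 10, so x = 5.
Then 2E = 10 + 4·5 = 30, so E = 15, V = 2E/3 = 10, F = 2 + 5 = 7.

15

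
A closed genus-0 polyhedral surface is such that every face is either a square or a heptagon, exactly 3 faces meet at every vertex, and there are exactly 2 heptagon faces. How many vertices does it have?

Let x be the number of squares; then F = 2 + x.
Edge–face incidences: 2E = 7·2 + 4·x = 14 + 4x.
Every vertex has degree 3, so 3V = 2E.
Euler: V − E + F = 2 ⇒ (2E)/3 − E + (2 + x) = 2.
Multiply by 6: 2·(2E) − 3·(2E) + 6·(2 + x) = 12, i.e. 12 + 6x − (14 + 4x) = 12.
Collecting terms: 2x − 2 = 12, so 2x = 14, so x = 7.
Then 2E = 14 + 4·7 = 42, so E = 21, V = 2E/3 = 14, F = 2 + 7 = 9.

14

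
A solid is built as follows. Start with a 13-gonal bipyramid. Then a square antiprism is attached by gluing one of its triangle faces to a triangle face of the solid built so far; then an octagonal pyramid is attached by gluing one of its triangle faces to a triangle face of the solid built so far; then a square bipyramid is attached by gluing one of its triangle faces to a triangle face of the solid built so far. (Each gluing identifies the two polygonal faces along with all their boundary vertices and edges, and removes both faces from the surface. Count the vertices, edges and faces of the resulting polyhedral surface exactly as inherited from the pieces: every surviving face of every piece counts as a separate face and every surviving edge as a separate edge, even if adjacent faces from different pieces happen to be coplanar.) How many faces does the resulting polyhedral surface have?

A 13-gonal bipyramid: V=15, E=39, F=26.
Attach a square antiprism (V=8, E=16, F=10) along a 3-gon: merge 3 vertices and 3 edges, delete both glued faces → V=20, E=52, F=34.
Attach an octagonal pyramid (V=9, E=16, F=9) along a 3-gon: merge 3 vertices and 3 edges, delete both glued faces → V=26, E=65, F=41.
Attach a square bipyramid (V=6, E=12, F=8) along a 3-gon: merge 3 vertices and 3 edges, delete both glued faces → V=29, E=74, F=47.
Check: V − E + F = 29 − 74 + 47 = 2.

47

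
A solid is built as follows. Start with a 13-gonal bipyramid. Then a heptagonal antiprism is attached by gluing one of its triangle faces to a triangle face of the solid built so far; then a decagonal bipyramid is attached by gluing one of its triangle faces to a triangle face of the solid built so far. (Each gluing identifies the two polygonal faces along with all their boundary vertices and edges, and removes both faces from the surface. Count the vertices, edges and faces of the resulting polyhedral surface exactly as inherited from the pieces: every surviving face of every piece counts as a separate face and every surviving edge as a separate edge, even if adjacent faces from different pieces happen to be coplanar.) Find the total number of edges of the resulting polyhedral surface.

91

A 13-gonal bipyramid: V=15, E=39, F=26.
Attach a heptagonal antiprism (V=14, E=28, F=16) along a 3-gon: merge 3 vertices and 3 edges, delete both glued faces → V=26, E=64, F=40.
Attach a decagonal bipyramid (V=12, E=30, F=20) along a 3-gon: merge 3 vertices and 3 edges, delete both glued faces → V=35, E=91, F=58.
Check: V − E + F = 35 − 91 + 58 = 2.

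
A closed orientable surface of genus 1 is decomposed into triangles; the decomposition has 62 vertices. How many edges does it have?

χ = 2 − 2·1 = 0, and every face is a triangle so 3F = 2E.
V − E + F = 0 with E = 3F/2 gives 62 − (3/2 − 1)·F = 0, so F = 124 and E = 186.

186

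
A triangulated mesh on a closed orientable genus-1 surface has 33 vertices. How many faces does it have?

66

χ = 2 − 2·1 = 0, and every face is a triangle so 3F = 2E.
V − E + F = 0 with E = 3F/2 gives 33 − (3/2 − 1)·F = 0, so F = 66 and E = 99.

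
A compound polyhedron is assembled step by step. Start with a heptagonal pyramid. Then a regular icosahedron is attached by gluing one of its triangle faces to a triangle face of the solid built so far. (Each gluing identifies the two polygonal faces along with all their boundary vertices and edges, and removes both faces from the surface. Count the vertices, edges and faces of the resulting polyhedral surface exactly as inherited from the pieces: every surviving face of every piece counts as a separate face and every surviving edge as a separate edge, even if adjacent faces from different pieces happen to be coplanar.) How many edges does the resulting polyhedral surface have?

41

A heptagonal pyramid: V=8, E=14, F=8.
Attach a regular icosahedron (V=12, E=30, F=20) along a 3-gon: merge 3 vertices and 3 edges, delete both glued faces → V=17, E=41, F=26.
Check: V − E + F = 17 − 41 + 26 = 2.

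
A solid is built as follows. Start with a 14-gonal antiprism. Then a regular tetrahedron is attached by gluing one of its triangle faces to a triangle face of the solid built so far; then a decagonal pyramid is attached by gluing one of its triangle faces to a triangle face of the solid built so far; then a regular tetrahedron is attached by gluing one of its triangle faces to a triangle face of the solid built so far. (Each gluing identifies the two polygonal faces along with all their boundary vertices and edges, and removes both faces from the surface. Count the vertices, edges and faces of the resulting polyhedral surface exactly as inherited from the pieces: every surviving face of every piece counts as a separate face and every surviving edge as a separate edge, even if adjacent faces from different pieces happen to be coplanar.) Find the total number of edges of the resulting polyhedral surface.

A 14-gonal antiprism: V=28, E=56, F=30.
Attach a regular tetrahedron (V=4, E=6, F=4) along a 3-gon: merge 3 vertices and 3 edges, delete both glued faces → V=29, E=59, F=32.
Attach a decagonal pyramid (V=11, E=20, F=11) along a 3-gon: merge 3 vertices and 3 edges, delete both glued faces → V=37, E=76, F=41.
Attach a regular tetrahedron (V=4, E=6, F=4) along a 3-gon: merge 3 vertices and 3 edges, delete both glued faces → V=38, E=79, F=43.
Check: V − E + F = 38 − 79 + 43 = 2.

79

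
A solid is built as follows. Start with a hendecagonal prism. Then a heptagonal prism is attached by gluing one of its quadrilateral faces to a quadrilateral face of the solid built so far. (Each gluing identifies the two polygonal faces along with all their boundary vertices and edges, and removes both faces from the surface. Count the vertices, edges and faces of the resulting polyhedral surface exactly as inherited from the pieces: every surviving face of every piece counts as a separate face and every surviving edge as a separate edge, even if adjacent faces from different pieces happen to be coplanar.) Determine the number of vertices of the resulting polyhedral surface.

32

A hendecagonal prism: V=22, E=33, F=13.
Attach a heptagonal prism (V=14, E=21, F=9) along a 4-gon: merge 4 vertices and 4 edges, delete both glued faces → V=32, E=50, F=20.
Check: V − E + F = 32 − 50 + 20 = 2.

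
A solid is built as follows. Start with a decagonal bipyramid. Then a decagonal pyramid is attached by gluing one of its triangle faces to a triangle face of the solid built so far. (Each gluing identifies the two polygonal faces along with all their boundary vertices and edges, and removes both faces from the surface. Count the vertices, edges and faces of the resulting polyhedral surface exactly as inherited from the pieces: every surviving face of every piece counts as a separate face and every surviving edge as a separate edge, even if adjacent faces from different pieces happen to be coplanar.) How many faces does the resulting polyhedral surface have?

A decagonal bipyramid: V=12, E=30, F=20.
Attach a decagonal pyramid (V=11, E=20, F=11) along a 3-gon: merge 3 vertices and 3 edges, delete both glued faces → V=20, E=47, F=29.
Check: V − E + F = 20 − 47 + 29 = 2.

29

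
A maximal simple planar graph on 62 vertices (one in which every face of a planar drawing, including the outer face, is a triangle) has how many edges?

In a plane triangulation 3F = 2E and V − E + F = 2, so E = 3V − 6 = 3·62 − 6 = 180.

180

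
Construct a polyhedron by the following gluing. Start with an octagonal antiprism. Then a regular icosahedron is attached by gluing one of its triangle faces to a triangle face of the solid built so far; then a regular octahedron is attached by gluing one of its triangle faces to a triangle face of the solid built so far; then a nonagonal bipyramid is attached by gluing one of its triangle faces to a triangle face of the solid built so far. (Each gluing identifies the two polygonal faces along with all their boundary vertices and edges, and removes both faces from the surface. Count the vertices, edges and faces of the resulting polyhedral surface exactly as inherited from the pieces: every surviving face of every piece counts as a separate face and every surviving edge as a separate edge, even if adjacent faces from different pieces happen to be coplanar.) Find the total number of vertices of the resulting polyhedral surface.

36

An octagonal antiprism: V=16, E=32, F=18.
Attach a regular icosahedron (V=12, E=30, F=20) along a 3-gon: merge 3 vertices and 3 edges, delete both glued faces → V=25, E=59, F=36.
Attach a regular octahedron (V=6, E=12, F=8) along a 3-gon: merge 3 vertices and 3 edges, delete both glued faces → V=28, E=68, F=42.
Attach a nonagonal bipyramid (V=11, E=27, F=18) along a 3-gon: merge 3 vertices and 3 edges, delete both glued faces → V=36, E=92, F=58.
Check: V − E + F = 36 − 92 + 58 = 2.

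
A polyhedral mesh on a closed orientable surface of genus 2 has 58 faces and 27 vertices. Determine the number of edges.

For a closed orientable surface of genus 2, χ = 2 − 2·2 = -2.
E = V + F − (-2) = 27 + 58 − (-2) = 87.

87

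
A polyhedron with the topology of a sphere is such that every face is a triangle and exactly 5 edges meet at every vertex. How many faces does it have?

Each face has 3 edges and each edge borders two faces, so 2E = 3F.
Each vertex has degree 5, so 5V = 2E and hence V = 3F/5.
Euler: V − E + F = 2 ⇒ (3F/5) − (3F/2) + F = 2.
Multiply by 10: (6 − 15 + 10)F = 20, i.e. 1F = 20.
So F = 20, E = 3·20/2 = 30, V = 3·20/5 = 12.

20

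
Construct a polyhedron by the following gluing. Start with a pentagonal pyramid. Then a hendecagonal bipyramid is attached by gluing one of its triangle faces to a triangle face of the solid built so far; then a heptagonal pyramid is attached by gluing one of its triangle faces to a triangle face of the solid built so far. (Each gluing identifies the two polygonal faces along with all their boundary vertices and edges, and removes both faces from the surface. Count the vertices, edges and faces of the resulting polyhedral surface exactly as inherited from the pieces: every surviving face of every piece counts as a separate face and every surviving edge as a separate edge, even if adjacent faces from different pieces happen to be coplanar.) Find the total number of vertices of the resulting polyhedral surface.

A pentagonal pyramid: V=6, E=10, F=6.
Attach a hendecagonal bipyramid (V=13, E=33, F=22) along a 3-gon: merge 3 vertices and 3 edges, delete both glued faces → V=16, E=40, F=26.
Attach a heptagonal pyramid (V=8, E=14, F=8) along a 3-gon: merge 3 vertices and 3 edges, delete both glued faces → V=21, E=51, F=32.
Check: V − E + F = 21 − 51 + 32 = 2.

21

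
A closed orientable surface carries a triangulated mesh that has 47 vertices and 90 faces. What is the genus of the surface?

Every face is a triangle, so 2E = 3·90 = 270, giving E = 135.
χ = V − E + F = 47 − 135 + 90 = 2.
For a closed orientable surface χ = 2 − 2g, so g = (2 − (2))/2 = 0.

0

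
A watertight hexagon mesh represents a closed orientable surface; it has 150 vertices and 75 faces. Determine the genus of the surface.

1

Every face is a hexagon, so 2E = 6·75 = 450, giving E = 225.
χ = V − E + F = 150 − 225 + 75 = 0.
For a closed orientable surface χ = 2 − 2g, so g = (2 − (0))/2 = 1.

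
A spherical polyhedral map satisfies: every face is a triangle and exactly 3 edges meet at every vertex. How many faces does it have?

Each face has 3 edges and each edge borders two faces, so 2E = 3F.
Each vertex has degree 3, so 3V = 2E and hence V = 3F/3.
Euler: V − E + F = 2 ⇒ (3F/3) − (3F/2) + F = 2.
Multiply by 6: (6 − 9 + 6)F = 12, i.e. 3F = 12.
So F = 4, E = 3·4/2 = 6, V = 3·4/3 = 4.

4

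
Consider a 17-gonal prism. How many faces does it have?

A prism on an n-gon has two n-gon bases and n rectangular sides: V = 2·17 = 34, E = 3·17 = 51, F = 17 + 2 = 19.
Check: V − E + F = 34 − 51 + 19 = 2.

19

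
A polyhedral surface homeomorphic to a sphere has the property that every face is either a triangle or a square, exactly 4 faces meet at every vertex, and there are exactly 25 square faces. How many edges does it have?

62

Let x be the number of triangles; then F = 25 + x.
Edge–face incidences: 2E = 4·25 + 3·x = 100 + 3x.
Every vertex has degree 4, so 4V = 2E.
Euler: V − E + F = 2 ⇒ (2E)/4 − E + (25 + x) = 2.
Multiply by 8: 2·(2E) − 4·(2E) + 8·(25 + x) = 16, i.e. 200 + 8x − 2·(100 + 3x) = 16.
Collecting terms: 2x = 16, so x = 8.
Then 2E = 100 + 3·8 = 124, so E = 62, V = 2E/4 = 31, F = 25 + 8 = 33.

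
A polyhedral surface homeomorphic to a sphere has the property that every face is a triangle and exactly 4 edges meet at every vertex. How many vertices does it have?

6

Each face has 3 edges and each edge borders two faces, so 2E = 3F.
Each vertex has degree 4, so 4V = 2E and hence V = 3F/4.
Euler: V − E + F = 2 ⇒ (3F/4) − (3F/2) + F = 2.
Multiply by 8: (6 − 12 + 8)F = 16, i.e. 2F = 16.
So F = 8, E = 3·8/2 = 12, V = 3·8/4 = 6.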